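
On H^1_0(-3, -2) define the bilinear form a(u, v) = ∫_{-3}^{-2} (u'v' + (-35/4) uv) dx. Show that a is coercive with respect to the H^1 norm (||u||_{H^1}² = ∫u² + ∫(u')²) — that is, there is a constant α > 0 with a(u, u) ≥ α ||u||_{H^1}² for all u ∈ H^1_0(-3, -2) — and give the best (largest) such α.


α = (-35/4 + π^2)/(1 + π^2)

Coercivity of a(·,·) on H^1_0(-3, -2) means a(u, u) ≥ α ||u||_{H^1}² for every u ∈ H^1_0.
The interval has length L = 1, and Poincaré/coercivity depend only on L. Here a(u, u) = ∫(u')² + (-35/4)·∫u².
Here c = -35/4 < 0 with |c| < (π/L)² = π^2, so coercivity still holds. The condition a(u,u) ≥ α||u||_{H^1}² reads (1−α)∫(u')² ≥ (α−c)∫u². Any admissible α is ≤ 1 (rapidly oscillating u have ∫u²/∫(u')² → 0), and α = 1 would force 0 ≥ (1−c)∫u², impossible since c < 1; so 1−α > 0. By the sharp Poincaré inequality on H^1_0 of an interval of length L, ∫(u')² ≥ (π/L)²∫u² with equality for the first sine mode sin(π(x−x₀)/L) (x₀ the left endpoint), so the inequality holds for all u iff (1−α)(π/L)² ≥ α − c, i.e. α ≤ ((π/L)² + c)/((π/L)² + 1) = (1 + c(L/π)²)/(1 + (L/π)²). (Direct route, valid since c ≤ 0: Poincaré gives c∫u² ≥ c(L/π)²∫(u')², so a(u,u) ≥ (1 + c(L/π)²)∫(u')², while ||u||_{H^1}² ≤ (1 + (L/π)²)∫(u')²; dividing yields the same α.) With (π/L)² = π^2 and c = -35/4, the largest admissible constant is α = ((π/L)² + c)/((π/L)² + 1).
Simplifying, α = (-35/4 + π^2)/(1 + π^2).


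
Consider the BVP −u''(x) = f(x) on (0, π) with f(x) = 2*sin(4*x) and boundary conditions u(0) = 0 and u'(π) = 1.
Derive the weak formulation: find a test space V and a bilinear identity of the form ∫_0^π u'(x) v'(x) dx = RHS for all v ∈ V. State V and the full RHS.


V = {v ∈ H^1(0, π) : v(0) = 0} (test functions vanish at x = 0 where u is specified); weak form: ∫_0^π u'v' dx = ∫_0^π (2*sin(4*x)) v dx + v(π) for all v ∈ V.

Multiply both sides by a test function v and integrate from 0 to π:
  ∫_0^π −u''(x) v(x) dx = ∫_0^π f(x) v(x) dx.
Integrate the LHS by parts once:
  ∫_0^π −u'' v dx = −[u'(x) v(x)]_0^π + ∫_0^π u'(x) v'(x) dx.
Thus ∫_0^π u'(x) v'(x) dx = ∫_0^π f(x) v(x) dx + [u'(x) v(x)]_0^π.
Choose V so that boundary terms are either known or forced to vanish.
Mixed BC: u(0) = 0 (Dirichlet) and u'(π) = 1 (Neumann). Define V = {v ∈ H^1(0, π) : v(0) = 0}. Then [u' v]_0^π = u'(π)·v(π) − u'(0)·0 = v(π).
Weak formulation: find u (satisfying any essential BC) such that ∫_0^π u'(x) v'(x) dx = ∫_0^π f v dx + v(π) for all v ∈ V (Dirichlet at 0 absorbed into V; Neumann datum at x = π contributes the boundary term).
Substituting f(x) = 2*sin(4*x), the right-hand side is ∫_0^π (2*sin(4*x)) v dx + v(π).


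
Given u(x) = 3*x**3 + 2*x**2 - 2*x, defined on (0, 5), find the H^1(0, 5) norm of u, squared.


||u||_{H^1}^2 = 3915970/21

The H^1 norm (squared) on an interval (0, L) is
  ||u||_{H^1}^2 = ∫_0^L u(x)^2 dx + ∫_0^L u'(x)^2 dx.
Compute u'(x) = 9*x**2 + 4*x - 2.
Then u(x)^2 = 9*x**6 + 12*x**5 - 8*x**4 - 8*x**3 + 4*x**2 and u'(x)^2 = 81*x**4 + 72*x**3 - 20*x**2 - 16*x + 4.
Integrate each monomial from 0 to 5 using ∫_0^5 c·x^n dx = c·5^(n+1)/(n+1):
  ∫_0^5 u(x)^2 dx = ∫_0^5 (9*x^6 + 12*x^5 - 8*x^4 - 8*x^3 + 4*x^2) dx. Term by term:
    ∫_0^5 9*x^6 dx = 703125/7;  ∫_0^5 12*x^5 dx = 31250;  ∫_0^5 -8*x^4 dx = -5000;
    ∫_0^5 -8*x^3 dx = -1250;  ∫_0^5 4*x^2 dx = 500/3.
  Sum: 703125/7 + 31250 − 5000 − 1250 + 500/3 = 2637875/21.
  ∫_0^5 u'(x)^2 dx = ∫_0^5 (81*x^4 + 72*x^3 - 20*x^2 - 16*x + 4) dx. Term by term:
    ∫_0^5 81*x^4 dx = 50625;  ∫_0^5 72*x^3 dx = 11250;  ∫_0^5 -20*x^2 dx = -2500/3;
    ∫_0^5 -16*x dx = -200;  ∫_0^5 4 dx = 20.
  Sum: 50625 + 11250 − 2500/3 − 200 + 20 = 182585/3.
Adding: ||u||_{H^1}^2 = 2637875/21 + 182585/3 = 3915970/21.


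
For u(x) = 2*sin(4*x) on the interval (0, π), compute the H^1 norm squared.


||u||_{H^1(0,π)}^2 = 34*π

u'(x) = 8*cos(4*x).
Expand u² and (u')² and integrate term by term on (0, π), using: for integers n ≥ 1, ∫_0^π sin²(nx) dx = ∫_0^π cos²(nx) dx = π/2; for n ≠ n', ∫_0^π sin(nx)sin(n'x) dx = ∫_0^π cos(nx)cos(n'x) dx = 0; and by product-to-sum, ∫_0^π sin(nx)cos(n'x) dx = ½∫_0^π [sin((n+n')x) + sin((n−n')x)] dx, which is 0 when n+n' is even and 2n/(n²−n'²) when n+n' is odd (it need not vanish on (0, π)).
  u² squared terms: (2)²·∫sin(4x)² dx = 4·π/2 = 2*π.
  So ∫_0^π u² dx = 2*π.
  (u')² squared terms: (8)²·∫cos(4x)² dx = 64·π/2 = 32*π.
  So ∫_0^π (u')² dx = 32*π.
||u||_{H^1}^2 = (2*π) + (32*π) = 34*π.


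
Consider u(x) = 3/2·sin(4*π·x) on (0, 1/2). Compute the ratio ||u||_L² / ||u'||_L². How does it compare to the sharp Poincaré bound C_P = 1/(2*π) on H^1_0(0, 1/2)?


||u||_L² / ||u'||_L² = 1/(4*π) < C_P = 1/(2*π).

u(x) = 3/2·sin(4*π·x), so u'(x) = 6*π*cos(4*π*x).
Writing u(x) = A·sin(kπx/L) with A = 3/2 and k = 2, use ∫_0^L sin²(kπx/L) dx = L/2 and ∫_0^L cos²(kπx/L) dx = L/2.
u² = 9/4·sin²(4*π·x) and (u')² = 36*π^2·cos²(4*π·x), and each of sin², cos² integrates to L/2 = 1/4 over (0, 1/2).
∫_0^1/2 u² dx = 9/16, so ||u||_L² = 3/4.
∫_0^1/2 (u')² dx = 9*π^2, so ||u'||_L² = 3*π.
Ratio ||u||_L² / ||u'||_L² = 1/(4*π).
Sharp Poincaré constant on H^1_0(0, 1/2) is C_P = L/π = 1/(2*π), achieved by sin(2*π·x).
This is the k = 2 harmonic; the ratio L/(kπ) is strictly less than C_P = L/π, consistent with the sharp inequality ||u||_L² ≤ C_P ||u'||_L².


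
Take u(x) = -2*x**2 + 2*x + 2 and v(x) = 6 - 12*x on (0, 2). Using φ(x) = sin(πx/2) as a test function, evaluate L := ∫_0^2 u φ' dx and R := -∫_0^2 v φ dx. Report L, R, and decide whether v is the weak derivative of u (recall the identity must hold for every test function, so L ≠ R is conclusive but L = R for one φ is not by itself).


LHS = 8/π, RHS = 24/π. No, v is not the weak derivative of u.

u(x) = -2*x**2 + 2*x + 2, classical derivative u'(x) = 2 - 4*x.
φ(x) = sin(πx/2), so φ'(x) = π*cos(π*x/2)/2.
Note φ(0) = φ(2) = 0, so the boundary term u·φ vanishes.
LHS = ∫_0^2 u(x) φ'(x) dx = ∫_0^2 (-π*x^2*cos(π*x/2) + π*x*cos(π*x/2) + π*cos(π*x/2)) dx. Term by term:
  ∫_0^2 π*cos(π*x/2) dx = 0;  ∫_0^2 π*x*cos(π*x/2) dx = -8/π;  ∫_0^2 -π*x^2*cos(π*x/2) dx = 16/π.
Sum: 0 − 8/π + 16/π = 8/π.
So LHS = 8/π.
∫_0^2 v(x) φ(x) dx = ∫_0^2 (-12*x*sin(π*x/2) + 6*sin(π*x/2)) dx. Term by term:
  ∫_0^2 6*sin(π*x/2) dx = 24/π;  ∫_0^2 -12*x*sin(π*x/2) dx = -48/π.
Sum: 24/π − 48/π = -24/π.
So RHS = -∫_0^2 v(x) φ(x) dx = 24/π.
LHS − RHS = -16/π ≠ 0, so the identity fails.
(For a valid weak derivative the identity must hold for EVERY test function, in particular this one. The failure shows v is NOT the weak derivative of u.)
Correct weak derivative would be u'(x) = 2 - 4*x.


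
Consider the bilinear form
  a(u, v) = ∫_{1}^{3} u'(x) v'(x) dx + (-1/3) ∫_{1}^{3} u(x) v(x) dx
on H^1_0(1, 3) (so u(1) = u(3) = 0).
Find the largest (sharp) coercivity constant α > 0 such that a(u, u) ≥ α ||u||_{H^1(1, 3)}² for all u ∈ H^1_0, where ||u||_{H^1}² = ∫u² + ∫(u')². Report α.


α = (-4/3 + π^2)/(4 + π^2)

Coercivity of a(·,·) on H^1_0(1, 3) means a(u, u) ≥ α ||u||_{H^1}² for every u ∈ H^1_0.
The interval has length L = 2, and Poincaré/coercivity depend only on L. Here a(u, u) = ∫(u')² + (-1/3)·∫u².
Here c = -1/3 < 0 with |c| < (π/L)² = π^2/4, so coercivity still holds. The condition a(u,u) ≥ α||u||_{H^1}² reads (1−α)∫(u')² ≥ (α−c)∫u². Any admissible α is ≤ 1 (rapidly oscillating u have ∫u²/∫(u')² → 0), and α = 1 would force 0 ≥ (1−c)∫u², impossible since c < 1; so 1−α > 0. By the sharp Poincaré inequality on H^1_0 of an interval of length L, ∫(u')² ≥ (π/L)²∫u² with equality for the first sine mode sin(π(x−x₀)/L) (x₀ the left endpoint), so the inequality holds for all u iff (1−α)(π/L)² ≥ α − c, i.e. α ≤ ((π/L)² + c)/((π/L)² + 1) = (1 + c(L/π)²)/(1 + (L/π)²). (Direct route, valid since c ≤ 0: Poincaré gives c∫u² ≥ c(L/π)²∫(u')², so a(u,u) ≥ (1 + c(L/π)²)∫(u')², while ||u||_{H^1}² ≤ (1 + (L/π)²)∫(u')²; dividing yields the same α.) With (π/L)² = π^2/4 and c = -1/3, the largest admissible constant is α = ((π/L)² + c)/((π/L)² + 1).
Simplifying, α = (-4/3 + π^2)/(4 + π^2).


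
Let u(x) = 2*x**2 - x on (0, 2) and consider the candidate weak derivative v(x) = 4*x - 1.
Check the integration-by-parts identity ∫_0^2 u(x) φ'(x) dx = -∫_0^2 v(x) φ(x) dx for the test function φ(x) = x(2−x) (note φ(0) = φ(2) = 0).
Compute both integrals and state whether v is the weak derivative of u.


LHS = -4, RHS = -4. Yes, v = u' weakly.

u(x) = 2*x**2 - x, classical derivative u'(x) = 4*x - 1.
φ(x) = x(2−x), so φ'(x) = 2 - 2*x.
Note φ(0) = φ(2) = 0, so the boundary term u·φ vanishes.
LHS = ∫_0^2 u(x) φ'(x) dx = ∫_0^2 (-4*x^3 + 6*x^2 - 2*x) dx. Term by term:
  ∫_0^2 -4*x^3 dx = -16;  ∫_0^2 6*x^2 dx = 16;  ∫_0^2 -2*x dx = -4.
Sum: -16 + 16 − 4 = -4.
So LHS = -4.
∫_0^2 v(x) φ(x) dx = ∫_0^2 (-4*x^3 + 9*x^2 - 2*x) dx. Term by term:
  ∫_0^2 -4*x^3 dx = -16;  ∫_0^2 9*x^2 dx = 24;  ∫_0^2 -2*x dx = -4.
Sum: -16 + 24 − 4 = 4.
So RHS = -∫_0^2 v(x) φ(x) dx = -4.
LHS = RHS, so the identity holds for this test φ.
Moreover u is smooth here and v(x) = u'(x) = 4*x - 1 pointwise, so the identity holds for every test function. Hence v is the weak derivative of u.


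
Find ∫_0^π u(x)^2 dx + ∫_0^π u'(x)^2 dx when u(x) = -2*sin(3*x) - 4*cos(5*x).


||u||_{H^1(0,π)}^2 = 228*π

u'(x) = 20*sin(5*x) - 6*cos(3*x).
Expand u² and (u')² and integrate term by term on (0, π), using: for integers n ≥ 1, ∫_0^π sin²(nx) dx = ∫_0^π cos²(nx) dx = π/2; for n ≠ n', ∫_0^π sin(nx)sin(n'x) dx = ∫_0^π cos(nx)cos(n'x) dx = 0; and by product-to-sum, ∫_0^π sin(nx)cos(n'x) dx = ½∫_0^π [sin((n+n')x) + sin((n−n')x)] dx, which is 0 when n+n' is even and 2n/(n²−n'²) when n+n' is odd (it need not vanish on (0, π)).
  u² squared terms: (-4)²·∫cos(5x)² dx = 16·π/2 = 8*π;  (-2)²·∫sin(3x)² dx = 4·π/2 = 2*π.
  u² cross terms: 2·(-4)·(-2)·∫cos(5x)·sin(3x) dx = 16·(0) = 0.
  So ∫_0^π u² dx = 8*π + 2*π + 0 = 10*π.
  (u')² squared terms: (-6)²·∫cos(3x)² dx = 36·π/2 = 18*π;  (20)²·∫sin(5x)² dx = 400·π/2 = 200*π.
  (u')² cross terms: 2·(-6)·(20)·∫cos(3x)·sin(5x) dx = -240·(0) = 0.
  So ∫_0^π (u')² dx = 18*π + 200*π + 0 = 218*π.
||u||_{H^1}^2 = (10*π) + (218*π) = 228*π.


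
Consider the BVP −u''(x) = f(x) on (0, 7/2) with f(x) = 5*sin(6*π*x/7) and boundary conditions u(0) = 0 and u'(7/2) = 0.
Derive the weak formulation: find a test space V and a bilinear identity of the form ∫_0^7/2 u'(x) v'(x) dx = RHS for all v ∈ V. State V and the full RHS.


V = {v ∈ H^1(0, 7/2) : v(0) = 0} (test functions vanish at x = 0 where u is specified); weak form: ∫_0^7/2 u'v' dx = ∫_0^7/2 (5*sin(6*π*x/7)) v dx for all v ∈ V.

Multiply both sides by a test function v and integrate from 0 to 7/2:
  ∫_0^7/2 −u''(x) v(x) dx = ∫_0^7/2 f(x) v(x) dx.
Integrate the LHS by parts once:
  ∫_0^7/2 −u'' v dx = −[u'(x) v(x)]_0^7/2 + ∫_0^7/2 u'(x) v'(x) dx.
Thus ∫_0^7/2 u'(x) v'(x) dx = ∫_0^7/2 f(x) v(x) dx + [u'(x) v(x)]_0^7/2.
Choose V so that boundary terms are either known or forced to vanish.
Mixed BC: u(0) = 0 (Dirichlet) and u'(7/2) = 0 (Neumann). Define V = {v ∈ H^1(0, 7/2) : v(0) = 0}. Then [u' v]_0^7/2 = u'(7/2)·v(7/2) − u'(0)·0 = 0.
Weak formulation: find u (satisfying any essential BC) such that ∫_0^7/2 u'(x) v'(x) dx = ∫_0^7/2 f v dx for all v ∈ V (Dirichlet at 0 absorbed into V; the Neumann datum at x = 7/2 is zero, so no boundary term remains).
Substituting f(x) = 5*sin(6*π*x/7), the right-hand side is ∫_0^7/2 (5*sin(6*π*x/7)) v dx.


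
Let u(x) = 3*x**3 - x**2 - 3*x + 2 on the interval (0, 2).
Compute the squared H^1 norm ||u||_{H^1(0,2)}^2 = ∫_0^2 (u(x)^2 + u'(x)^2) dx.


||u||_{H^1}^2 = 12046/35

The H^1 norm (squared) on an interval (0, L) is
  ||u||_{H^1}^2 = ∫_0^L u(x)^2 dx + ∫_0^L u'(x)^2 dx.
Compute u'(x) = 9*x**2 - 2*x - 3.
Then u(x)^2 = 9*x**6 - 6*x**5 - 17*x**4 + 18*x**3 + 5*x**2 - 12*x + 4 and u'(x)^2 = 81*x**4 - 36*x**3 - 50*x**2 + 12*x + 9.
Integrate each monomial from 0 to 2 using ∫_0^2 c·x^n dx = c·2^(n+1)/(n+1):
  ∫_0^2 u(x)^2 dx = ∫_0^2 (9*x^6 - 6*x^5 - 17*x^4 + 18*x^3 + 5*x^2 - 12*x + 4) dx. Term by term:
    ∫_0^2 9*x^6 dx = 1152/7;  ∫_0^2 -6*x^5 dx = -64;  ∫_0^2 -17*x^4 dx = -544/5;
    ∫_0^2 18*x^3 dx = 72;  ∫_0^2 5*x^2 dx = 40/3;  ∫_0^2 -12*x dx = -24;
    ∫_0^2 4 dx = 8.
  Sum: 1152/7 − 64 − 544/5 + 72 + 40/3 − 24 + 8 = 6416/105.
  ∫_0^2 u'(x)^2 dx = ∫_0^2 (81*x^4 - 36*x^3 - 50*x^2 + 12*x + 9) dx. Term by term:
    ∫_0^2 81*x^4 dx = 2592/5;  ∫_0^2 -36*x^3 dx = -144;  ∫_0^2 -50*x^2 dx = -400/3;
    ∫_0^2 12*x dx = 24;  ∫_0^2 9 dx = 18.
  Sum: 2592/5 − 144 − 400/3 + 24 + 18 = 4246/15.
Adding: ||u||_{H^1}^2 = 6416/105 + 4246/15 = 12046/35.


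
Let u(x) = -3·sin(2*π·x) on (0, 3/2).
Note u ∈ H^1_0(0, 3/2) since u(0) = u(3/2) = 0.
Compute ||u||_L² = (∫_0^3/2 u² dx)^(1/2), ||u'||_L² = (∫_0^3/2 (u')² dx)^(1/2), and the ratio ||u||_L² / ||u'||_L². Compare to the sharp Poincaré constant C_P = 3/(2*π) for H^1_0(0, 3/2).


||u||_L² / ||u'||_L² = 1/(2*π) < C_P = 3/(2*π).

u(x) = -3·sin(2*π·x), so u'(x) = -6*π*cos(2*π*x).
Writing u(x) = A·sin(kπx/L) with A = -3 and k = 3, use ∫_0^L sin²(kπx/L) dx = L/2 and ∫_0^L cos²(kπx/L) dx = L/2.
u² = 9·sin²(2*π·x) and (u')² = 36*π^2·cos²(2*π·x), and each of sin², cos² integrates to L/2 = 3/4 over (0, 3/2).
∫_0^3/2 u² dx = 27/4, so ||u||_L² = 3*sqrt(3)/2.
∫_0^3/2 (u')² dx = 27*π^2, so ||u'||_L² = 3*sqrt(3)*π.
Ratio ||u||_L² / ||u'||_L² = 1/(2*π).
Sharp Poincaré constant on H^1_0(0, 3/2) is C_P = L/π = 3/(2*π), achieved by sin(2*π/3·x).
This is the k = 3 harmonic; the ratio L/(kπ) is strictly less than C_P = L/π, consistent with the sharp inequality ||u||_L² ≤ C_P ||u'||_L².


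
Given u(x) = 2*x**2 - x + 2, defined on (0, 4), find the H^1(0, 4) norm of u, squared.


||u||_{H^1}^2 = 15308/15

The H^1 norm (squared) on an interval (0, L) is
  ||u||_{H^1}^2 = ∫_0^L u(x)^2 dx + ∫_0^L u'(x)^2 dx.
Compute u'(x) = 4*x - 1.
Then u(x)^2 = 4*x**4 - 4*x**3 + 9*x**2 - 4*x + 4 and u'(x)^2 = 16*x**2 - 8*x + 1.
Integrate each monomial from 0 to 4 using ∫_0^4 c·x^n dx = c·4^(n+1)/(n+1):
  ∫_0^4 u(x)^2 dx = ∫_0^4 (4*x^4 - 4*x^3 + 9*x^2 - 4*x + 4) dx. Term by term:
    ∫_0^4 4*x^4 dx = 4096/5;  ∫_0^4 -4*x^3 dx = -256;  ∫_0^4 9*x^2 dx = 192;
    ∫_0^4 -4*x dx = -32;  ∫_0^4 4 dx = 16.
  Sum: 4096/5 − 256 + 192 − 32 + 16 = 3696/5.
  ∫_0^4 u'(x)^2 dx = ∫_0^4 (16*x^2 - 8*x + 1) dx. Term by term:
    ∫_0^4 16*x^2 dx = 1024/3;  ∫_0^4 -8*x dx = -64;  ∫_0^4 1 dx = 4.
  Sum: 1024/3 − 64 + 4 = 844/3.
Adding: ||u||_{H^1}^2 = 3696/5 + 844/3 = 15308/15.


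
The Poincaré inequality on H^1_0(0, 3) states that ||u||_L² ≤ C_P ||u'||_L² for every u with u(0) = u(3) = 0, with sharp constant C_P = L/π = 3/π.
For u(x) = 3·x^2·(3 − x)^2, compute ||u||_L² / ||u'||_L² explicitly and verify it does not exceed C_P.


||u||_L² / ||u'||_L² = sqrt(3)/2 < C_P = 3/π.

u(x) = 3·x^2·(3 − x)^2, so u'(x) = 6*x*(x - 3)*(2*x - 3).
u(x) = 3·x^2·(3 − x)^2 vanishes at x = 0 and x = 3, so u ∈ H^1_0(0, 3). Differentiate via the product rule and integrate the resulting polynomials term by term.
  ∫_0^3 u² dx = ∫_0^3 (9*x^8 - 108*x^7 + 486*x^6 - 972*x^5 + 729*x^4) dx. Term by term:
    ∫_0^3 9*x^8 dx = 19683;  ∫_0^3 -108*x^7 dx = -177147/2;  ∫_0^3 486*x^6 dx = 1062882/7;
    ∫_0^3 -972*x^5 dx = -118098;  ∫_0^3 729*x^4 dx = 177147/5.
  Sum: 19683 − 177147/2 + 1062882/7 − 118098 + 177147/5 = 19683/70.
  ∫_0^3 (u')² dx = ∫_0^3 (144*x^6 - 1296*x^5 + 4212*x^4 - 5832*x^3 + 2916*x^2) dx. Term by term:
    ∫_0^3 144*x^6 dx = 314928/7;  ∫_0^3 -1296*x^5 dx = -157464;  ∫_0^3 4212*x^4 dx = 1023516/5;
    ∫_0^3 -5832*x^3 dx = -118098;  ∫_0^3 2916*x^2 dx = 26244.
  Sum: 314928/7 − 157464 + 1023516/5 − 118098 + 26244 = 13122/35.
∫_0^3 u² dx = 19683/70, so ||u||_L² = 81*sqrt(210)/70.
∫_0^3 (u')² dx = 13122/35, so ||u'||_L² = 81*sqrt(70)/35.
Ratio ||u||_L² / ||u'||_L² = sqrt(3)/2.
Sharp Poincaré constant on H^1_0(0, 3) is C_P = L/π = 3/π, achieved by sin(π/3·x).
A polynomial bump cannot attain the sharp Poincaré constant (only the first sine eigenfunction does), so the ratio is strictly less than C_P, consistent with ||u||_L² ≤ C_P ||u'||_L².


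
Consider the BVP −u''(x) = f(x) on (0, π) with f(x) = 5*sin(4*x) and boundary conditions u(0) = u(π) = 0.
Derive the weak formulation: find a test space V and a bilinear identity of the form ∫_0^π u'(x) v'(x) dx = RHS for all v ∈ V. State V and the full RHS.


V = H^1_0(0, π) (so v(0) = v(π) = 0); weak form: ∫_0^π u'v' dx = ∫_0^π (5*sin(4*x)) v dx for all v ∈ V.

Multiply both sides by a test function v and integrate from 0 to π:
  ∫_0^π −u''(x) v(x) dx = ∫_0^π f(x) v(x) dx.
Integrate the LHS by parts once:
  ∫_0^π −u'' v dx = −[u'(x) v(x)]_0^π + ∫_0^π u'(x) v'(x) dx.
Thus ∫_0^π u'(x) v'(x) dx = ∫_0^π f(x) v(x) dx + [u'(x) v(x)]_0^π.
Choose V so that boundary terms are either known or forced to vanish.
u is Dirichlet: u(0) = u(π) = 0. Let V = H^1_0(0, π); then v(0) = v(π) = 0, and [u' v]_0^π = 0.
Weak formulation: find u (satisfying any essential BC) such that ∫_0^π u'(x) v'(x) dx = ∫_0^π f v dx for all v ∈ V.
Substituting f(x) = 5*sin(4*x), the right-hand side is ∫_0^π (5*sin(4*x)) v dx.


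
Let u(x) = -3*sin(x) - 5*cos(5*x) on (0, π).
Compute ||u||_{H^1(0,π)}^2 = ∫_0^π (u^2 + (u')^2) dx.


||u||_{H^1(0,π)}^2 = 334*π

u'(x) = 25*sin(5*x) - 3*cos(x).
Expand u² and (u')² and integrate term by term on (0, π), using: for integers n ≥ 1, ∫_0^π sin²(nx) dx = ∫_0^π cos²(nx) dx = π/2; for n ≠ n', ∫_0^π sin(nx)sin(n'x) dx = ∫_0^π cos(nx)cos(n'x) dx = 0; and by product-to-sum, ∫_0^π sin(nx)cos(n'x) dx = ½∫_0^π [sin((n+n')x) + sin((n−n')x)] dx, which is 0 when n+n' is even and 2n/(n²−n'²) when n+n' is odd (it need not vanish on (0, π)).
  u² squared terms: (-5)²·∫cos(5x)² dx = 25·π/2 = 25*π/2;  (-3)²·∫sin(x)² dx = 9·π/2 = 9*π/2.
  u² cross terms: 2·(-5)·(-3)·∫cos(5x)·sin(x) dx = 30·(0) = 0.
  So ∫_0^π u² dx = 25*π/2 + 9*π/2 + 0 = 17*π.
  (u')² squared terms: (-3)²·∫cos(x)² dx = 9·π/2 = 9*π/2;  (25)²·∫sin(5x)² dx = 625·π/2 = 625*π/2.
  (u')² cross terms: 2·(-3)·(25)·∫cos(x)·sin(5x) dx = -150·(0) = 0.
  So ∫_0^π (u')² dx = 9*π/2 + 625*π/2 + 0 = 317*π.
||u||_{H^1}^2 = (17*π) + (317*π) = 334*π.


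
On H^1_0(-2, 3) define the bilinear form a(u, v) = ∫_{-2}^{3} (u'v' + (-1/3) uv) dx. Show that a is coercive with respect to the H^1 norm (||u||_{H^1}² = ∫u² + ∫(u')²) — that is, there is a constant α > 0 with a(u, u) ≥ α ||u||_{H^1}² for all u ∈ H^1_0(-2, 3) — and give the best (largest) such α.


α = (-25/3 + π^2)/(π^2 + 25)

Coercivity of a(·,·) on H^1_0(-2, 3) means a(u, u) ≥ α ||u||_{H^1}² for every u ∈ H^1_0.
The interval has length L = 5, and Poincaré/coercivity depend only on L. Here a(u, u) = ∫(u')² + (-1/3)·∫u².
Here c = -1/3 < 0 with |c| < (π/L)² = π^2/25, so coercivity still holds. The condition a(u,u) ≥ α||u||_{H^1}² reads (1−α)∫(u')² ≥ (α−c)∫u². Any admissible α is ≤ 1 (rapidly oscillating u have ∫u²/∫(u')² → 0), and α = 1 would force 0 ≥ (1−c)∫u², impossible since c < 1; so 1−α > 0. By the sharp Poincaré inequality on H^1_0 of an interval of length L, ∫(u')² ≥ (π/L)²∫u² with equality for the first sine mode sin(π(x−x₀)/L) (x₀ the left endpoint), so the inequality holds for all u iff (1−α)(π/L)² ≥ α − c, i.e. α ≤ ((π/L)² + c)/((π/L)² + 1) = (1 + c(L/π)²)/(1 + (L/π)²). (Direct route, valid since c ≤ 0: Poincaré gives c∫u² ≥ c(L/π)²∫(u')², so a(u,u) ≥ (1 + c(L/π)²)∫(u')², while ||u||_{H^1}² ≤ (1 + (L/π)²)∫(u')²; dividing yields the same α.) With (π/L)² = π^2/25 and c = -1/3, the largest admissible constant is α = ((π/L)² + c)/((π/L)² + 1).
Simplifying, α = (-25/3 + π^2)/(π^2 + 25).


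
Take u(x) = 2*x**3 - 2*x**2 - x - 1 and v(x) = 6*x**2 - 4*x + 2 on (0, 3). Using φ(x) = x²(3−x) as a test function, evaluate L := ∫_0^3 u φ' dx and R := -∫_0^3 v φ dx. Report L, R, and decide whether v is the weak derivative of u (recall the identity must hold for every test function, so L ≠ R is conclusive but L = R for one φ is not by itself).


LHS = -1809/20, RHS = -1107/10. No, v is not the weak derivative of u.

u(x) = 2*x**3 - 2*x**2 - x - 1, classical derivative u'(x) = 6*x**2 - 4*x - 1.
φ(x) = x²(3−x), so φ'(x) = 3*x*(2 - x).
Note φ(0) = φ(3) = 0, so the boundary term u·φ vanishes.
LHS = ∫_0^3 u(x) φ'(x) dx = ∫_0^3 (-6*x^5 + 18*x^4 - 9*x^3 - 3*x^2 - 6*x) dx. Term by term:
  ∫_0^3 -6*x^5 dx = -729;  ∫_0^3 18*x^4 dx = 4374/5;  ∫_0^3 -9*x^3 dx = -729/4;
  ∫_0^3 -3*x^2 dx = -27;  ∫_0^3 -6*x dx = -27.
Sum: -729 + 4374/5 − 729/4 − 27 − 27 = -1809/20.
So LHS = -1809/20.
∫_0^3 v(x) φ(x) dx = ∫_0^3 (-6*x^5 + 22*x^4 - 14*x^3 + 6*x^2) dx. Term by term:
  ∫_0^3 -6*x^5 dx = -729;  ∫_0^3 22*x^4 dx = 5346/5;  ∫_0^3 -14*x^3 dx = -567/2;
  ∫_0^3 6*x^2 dx = 54.
Sum: -729 + 5346/5 − 567/2 + 54 = 1107/10.
So RHS = -∫_0^3 v(x) φ(x) dx = -1107/10.
LHS − RHS = 81/4 ≠ 0, so the identity fails.
(For a valid weak derivative the identity must hold for EVERY test function, in particular this one. The failure shows v is NOT the weak derivative of u.)
Correct weak derivative would be u'(x) = 6*x**2 - 4*x - 1.


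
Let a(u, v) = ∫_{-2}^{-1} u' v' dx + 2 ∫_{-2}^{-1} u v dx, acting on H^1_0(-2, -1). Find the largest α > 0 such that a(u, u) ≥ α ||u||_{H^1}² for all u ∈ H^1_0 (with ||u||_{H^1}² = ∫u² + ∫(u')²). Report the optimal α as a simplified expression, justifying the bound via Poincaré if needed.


α = 1

Coercivity of a(·,·) on H^1_0(-2, -1) means a(u, u) ≥ α ||u||_{H^1}² for every u ∈ H^1_0.
The interval has length L = 1, and Poincaré/coercivity depend only on L. Here a(u, u) = ∫(u')² + (2)·∫u².
Here c = 2 ≥ 1, so a(u,u) = ∫(u')² + c∫u² ≥ ∫(u')² + ∫u² = ||u||_{H^1}², i.e. α = 1 works. No larger α is possible: a(u,u) ≥ α||u||_{H^1}² means (1−α)∫(u')² ≥ (α−c)∫u², and for the modes u_n = sin(nπ(x−x₀)/L) (x₀ the left endpoint) one has ∫u_n²/∫(u_n')² = (L/(nπ))² → 0, so a(u_n,u_n)/||u_n||_{H^1}² → 1. Hence the optimal constant is α = 1.
Therefore α = 1.


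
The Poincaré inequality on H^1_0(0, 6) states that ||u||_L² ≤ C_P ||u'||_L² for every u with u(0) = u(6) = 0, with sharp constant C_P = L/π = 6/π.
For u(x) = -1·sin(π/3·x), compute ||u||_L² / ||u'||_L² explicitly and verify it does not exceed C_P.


||u||_L² / ||u'||_L² = 3/π < C_P = 6/π.

u(x) = -1·sin(π/3·x), so u'(x) = -π*cos(π*x/3)/3.
Writing u(x) = A·sin(kπx/L) with A = -1 and k = 2, use ∫_0^L sin²(kπx/L) dx = L/2 and ∫_0^L cos²(kπx/L) dx = L/2.
u² = 1·sin²(π/3·x) and (u')² = π^2/9·cos²(π/3·x), and each of sin², cos² integrates to L/2 = 3 over (0, 6).
∫_0^6 u² dx = 3, so ||u||_L² = sqrt(3).
∫_0^6 (u')² dx = π^2/3, so ||u'||_L² = sqrt(3)*π/3.
Ratio ||u||_L² / ||u'||_L² = 3/π.
Sharp Poincaré constant on H^1_0(0, 6) is C_P = L/π = 6/π, achieved by sin(π/6·x).
This is the k = 2 harmonic; the ratio L/(kπ) is strictly less than C_P = L/π, consistent with the sharp inequality ||u||_L² ≤ C_P ||u'||_L².


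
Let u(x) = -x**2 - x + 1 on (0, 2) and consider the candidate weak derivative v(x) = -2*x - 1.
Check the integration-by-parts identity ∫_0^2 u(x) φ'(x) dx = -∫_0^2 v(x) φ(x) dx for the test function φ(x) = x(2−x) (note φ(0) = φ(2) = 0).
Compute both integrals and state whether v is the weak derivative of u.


LHS = 4, RHS = 4. Yes, v = u' weakly.

u(x) = -x**2 - x + 1, classical derivative u'(x) = -2*x - 1.
φ(x) = x(2−x), so φ'(x) = 2 - 2*x.
Note φ(0) = φ(2) = 0, so the boundary term u·φ vanishes.
LHS = ∫_0^2 u(x) φ'(x) dx = ∫_0^2 (2*x^3 - 4*x + 2) dx. Term by term:
  ∫_0^2 2*x^3 dx = 8;  ∫_0^2 -4*x dx = -8;  ∫_0^2 2 dx = 4.
Sum: 8 − 8 + 4 = 4.
So LHS = 4.
∫_0^2 v(x) φ(x) dx = ∫_0^2 (2*x^3 - 3*x^2 - 2*x) dx. Term by term:
  ∫_0^2 2*x^3 dx = 8;  ∫_0^2 -3*x^2 dx = -8;  ∫_0^2 -2*x dx = -4.
Sum: 8 − 8 − 4 = -4.
So RHS = -∫_0^2 v(x) φ(x) dx = 4.
LHS = RHS, so the identity holds for this test φ.
Moreover u is smooth here and v(x) = u'(x) = -2*x - 1 pointwise, so the identity holds for every test function. Hence v is the weak derivative of u.


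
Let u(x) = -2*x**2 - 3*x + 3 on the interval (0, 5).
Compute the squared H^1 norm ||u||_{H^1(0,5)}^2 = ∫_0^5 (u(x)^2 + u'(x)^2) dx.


||u||_{H^1}^2 = 15245/3

The H^1 norm (squared) on an interval (0, L) is
  ||u||_{H^1}^2 = ∫_0^L u(x)^2 dx + ∫_0^L u'(x)^2 dx.
Compute u'(x) = -4*x - 3.
Then u(x)^2 = 4*x**4 + 12*x**3 - 3*x**2 - 18*x + 9 and u'(x)^2 = 16*x**2 + 24*x + 9.
Integrate each monomial from 0 to 5 using ∫_0^5 c·x^n dx = c·5^(n+1)/(n+1):
  ∫_0^5 u(x)^2 dx = ∫_0^5 (4*x^4 + 12*x^3 - 3*x^2 - 18*x + 9) dx. Term by term:
    ∫_0^5 4*x^4 dx = 2500;  ∫_0^5 12*x^3 dx = 1875;  ∫_0^5 -3*x^2 dx = -125;
    ∫_0^5 -18*x dx = -225;  ∫_0^5 9 dx = 45.
  Sum: 2500 + 1875 − 125 − 225 + 45 = 4070.
  ∫_0^5 u'(x)^2 dx = ∫_0^5 (16*x^2 + 24*x + 9) dx. Term by term:
    ∫_0^5 16*x^2 dx = 2000/3;  ∫_0^5 24*x dx = 300;  ∫_0^5 9 dx = 45.
  Sum: 2000/3 + 300 + 45 = 3035/3.
Adding: ||u||_{H^1}^2 = 4070 + 3035/3 = 15245/3.


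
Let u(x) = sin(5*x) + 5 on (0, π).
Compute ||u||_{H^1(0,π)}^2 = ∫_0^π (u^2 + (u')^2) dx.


||u||_{H^1(0,π)}^2 = 4 + 38*π

u'(x) = 5*cos(5*x).
Expand u² and (u')² and integrate term by term on (0, π), using: for integers n ≥ 1, ∫_0^π sin²(nx) dx = ∫_0^π cos²(nx) dx = π/2; for n ≠ n', ∫_0^π sin(nx)sin(n'x) dx = ∫_0^π cos(nx)cos(n'x) dx = 0; and by product-to-sum, ∫_0^π sin(nx)cos(n'x) dx = ½∫_0^π [sin((n+n')x) + sin((n−n')x)] dx, which is 0 when n+n' is even and 2n/(n²−n'²) when n+n' is odd (it need not vanish on (0, π)). For the constant mode: ∫_0^π 1 dx = π, ∫_0^π cos(nx) dx = 0, ∫_0^π sin(nx) dx = (1−(−1)^n)/n.
  u² squared terms: (5)²·∫1 dx = 25·π = 25*π;  (1)²·∫sin(5x)² dx = 1·π/2 = π/2.
  u² cross terms: 2·(5)·(1)·∫1·sin(5x) dx = 10·(2/5) = 4.
  So ∫_0^π u² dx = 25*π + π/2 + 4 = 4 + 51*π/2.
  (u')² squared terms: (5)²·∫cos(5x)² dx = 25·π/2 = 25*π/2.
  So ∫_0^π (u')² dx = 25*π/2.
||u||_{H^1}^2 = (4 + 51*π/2) + (25*π/2) = 4 + 38*π.


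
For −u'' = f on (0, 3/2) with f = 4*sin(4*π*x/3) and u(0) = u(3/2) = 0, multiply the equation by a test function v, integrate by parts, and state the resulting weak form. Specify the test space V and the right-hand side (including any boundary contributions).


V = H^1_0(0, 3/2) (so v(0) = v(3/2) = 0); weak form: ∫_0^3/2 u'v' dx = ∫_0^3/2 (4*sin(4*π*x/3)) v dx for all v ∈ V.

Multiply both sides by a test function v and integrate from 0 to 3/2:
  ∫_0^3/2 −u''(x) v(x) dx = ∫_0^3/2 f(x) v(x) dx.
Integrate the LHS by parts once:
  ∫_0^3/2 −u'' v dx = −[u'(x) v(x)]_0^3/2 + ∫_0^3/2 u'(x) v'(x) dx.
Thus ∫_0^3/2 u'(x) v'(x) dx = ∫_0^3/2 f(x) v(x) dx + [u'(x) v(x)]_0^3/2.
Choose V so that boundary terms are either known or forced to vanish.
u is Dirichlet: u(0) = u(3/2) = 0. Let V = H^1_0(0, 3/2); then v(0) = v(3/2) = 0, and [u' v]_0^3/2 = 0.
Weak formulation: find u (satisfying any essential BC) such that ∫_0^3/2 u'(x) v'(x) dx = ∫_0^3/2 f v dx for all v ∈ V.
Substituting f(x) = 4*sin(4*π*x/3), the right-hand side is ∫_0^3/2 (4*sin(4*π*x/3)) v dx.


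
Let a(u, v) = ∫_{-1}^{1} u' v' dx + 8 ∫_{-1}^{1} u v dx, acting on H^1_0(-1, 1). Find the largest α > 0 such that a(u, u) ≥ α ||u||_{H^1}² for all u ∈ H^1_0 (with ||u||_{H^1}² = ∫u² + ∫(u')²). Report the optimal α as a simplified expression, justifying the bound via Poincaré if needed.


α = 1

Coercivity of a(·,·) on H^1_0(-1, 1) means a(u, u) ≥ α ||u||_{H^1}² for every u ∈ H^1_0.
The interval has length L = 2, and Poincaré/coercivity depend only on L. Here a(u, u) = ∫(u')² + (8)·∫u².
Here c = 8 ≥ 1, so a(u,u) = ∫(u')² + c∫u² ≥ ∫(u')² + ∫u² = ||u||_{H^1}², i.e. α = 1 works. No larger α is possible: a(u,u) ≥ α||u||_{H^1}² means (1−α)∫(u')² ≥ (α−c)∫u², and for the modes u_n = sin(nπ(x−x₀)/L) (x₀ the left endpoint) one has ∫u_n²/∫(u_n')² = (L/(nπ))² → 0, so a(u_n,u_n)/||u_n||_{H^1}² → 1. Hence the optimal constant is α = 1.
Therefore α = 1.


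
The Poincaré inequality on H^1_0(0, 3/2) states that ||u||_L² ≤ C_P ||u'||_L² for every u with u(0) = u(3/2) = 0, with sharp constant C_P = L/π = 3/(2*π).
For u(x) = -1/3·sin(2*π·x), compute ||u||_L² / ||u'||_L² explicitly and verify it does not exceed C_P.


||u||_L² / ||u'||_L² = 1/(2*π) < C_P = 3/(2*π).

u(x) = -1/3·sin(2*π·x), so u'(x) = -2*π*cos(2*π*x)/3.
Writing u(x) = A·sin(kπx/L) with A = -1/3 and k = 3, use ∫_0^L sin²(kπx/L) dx = L/2 and ∫_0^L cos²(kπx/L) dx = L/2.
u² = 1/9·sin²(2*π·x) and (u')² = 4*π^2/9·cos²(2*π·x), and each of sin², cos² integrates to L/2 = 3/4 over (0, 3/2).
∫_0^3/2 u² dx = 1/12, so ||u||_L² = sqrt(3)/6.
∫_0^3/2 (u')² dx = π^2/3, so ||u'||_L² = sqrt(3)*π/3.
Ratio ||u||_L² / ||u'||_L² = 1/(2*π).
Sharp Poincaré constant on H^1_0(0, 3/2) is C_P = L/π = 3/(2*π), achieved by sin(2*π/3·x).
This is the k = 3 harmonic; the ratio L/(kπ) is strictly less than C_P = L/π, consistent with the sharp inequality ||u||_L² ≤ C_P ||u'||_L².


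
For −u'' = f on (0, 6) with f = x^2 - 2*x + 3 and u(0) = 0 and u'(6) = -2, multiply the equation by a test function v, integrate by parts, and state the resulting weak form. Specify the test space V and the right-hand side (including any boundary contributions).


V = {v ∈ H^1(0, 6) : v(0) = 0} (test functions vanish at x = 0 where u is specified); weak form: ∫_0^6 u'v' dx = ∫_0^6 (x^2 - 2*x + 3) v dx − 2·v(6) for all v ∈ V.

Multiply both sides by a test function v and integrate from 0 to 6:
  ∫_0^6 −u''(x) v(x) dx = ∫_0^6 f(x) v(x) dx.
Integrate the LHS by parts once:
  ∫_0^6 −u'' v dx = −[u'(x) v(x)]_0^6 + ∫_0^6 u'(x) v'(x) dx.
Thus ∫_0^6 u'(x) v'(x) dx = ∫_0^6 f(x) v(x) dx + [u'(x) v(x)]_0^6.
Choose V so that boundary terms are either known or forced to vanish.
Mixed BC: u(0) = 0 (Dirichlet) and u'(6) = -2 (Neumann). Define V = {v ∈ H^1(0, 6) : v(0) = 0}. Then [u' v]_0^6 = u'(6)·v(6) − u'(0)·0 = − 2·v(6).
Weak formulation: find u (satisfying any essential BC) such that ∫_0^6 u'(x) v'(x) dx = ∫_0^6 f v dx − 2·v(6) for all v ∈ V (Dirichlet at 0 absorbed into V; Neumann datum at x = 6 contributes the boundary term).
Substituting f(x) = x^2 - 2*x + 3, the right-hand side is ∫_0^6 (x^2 - 2*x + 3) v dx − 2·v(6).


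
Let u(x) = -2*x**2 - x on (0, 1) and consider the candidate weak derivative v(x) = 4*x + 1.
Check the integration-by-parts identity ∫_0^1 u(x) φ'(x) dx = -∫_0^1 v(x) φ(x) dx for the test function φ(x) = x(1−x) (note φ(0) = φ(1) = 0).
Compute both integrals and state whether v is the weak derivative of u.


LHS = 1/2, RHS = -1/2. No, v is not the weak derivative of u.

u(x) = -2*x**2 - x, classical derivative u'(x) = -4*x - 1.
φ(x) = x(1−x), so φ'(x) = 1 - 2*x.
Note φ(0) = φ(1) = 0, so the boundary term u·φ vanishes.
LHS = ∫_0^1 u(x) φ'(x) dx = ∫_0^1 (4*x^3 - x) dx. Term by term:
  ∫_0^1 4*x^3 dx = 1;  ∫_0^1 -x dx = -1/2.
Sum: 1 − 1/2 = 1/2.
So LHS = 1/2.
∫_0^1 v(x) φ(x) dx = ∫_0^1 (-4*x^3 + 3*x^2 + x) dx. Term by term:
  ∫_0^1 -4*x^3 dx = -1;  ∫_0^1 3*x^2 dx = 1;  ∫_0^1 x dx = 1/2.
Sum: -1 + 1 + 1/2 = 1/2.
So RHS = -∫_0^1 v(x) φ(x) dx = -1/2.
LHS − RHS = 1 ≠ 0, so the identity fails.
(For a valid weak derivative the identity must hold for EVERY test function, in particular this one. The failure shows v is NOT the weak derivative of u.)
Correct weak derivative would be u'(x) = -4*x - 1.


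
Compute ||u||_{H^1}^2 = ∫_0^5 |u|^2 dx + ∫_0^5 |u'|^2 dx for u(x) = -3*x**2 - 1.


||u||_{H^1}^2 = 7380

The H^1 norm (squared) on an interval (0, L) is
  ||u||_{H^1}^2 = ∫_0^L u(x)^2 dx + ∫_0^L u'(x)^2 dx.
Compute u'(x) = -6*x.
Then u(x)^2 = 9*x**4 + 6*x**2 + 1 and u'(x)^2 = 36*x**2.
Integrate each monomial from 0 to 5 using ∫_0^5 c·x^n dx = c·5^(n+1)/(n+1):
  ∫_0^5 u(x)^2 dx = ∫_0^5 (9*x^4 + 6*x^2 + 1) dx. Term by term:
    ∫_0^5 9*x^4 dx = 5625;  ∫_0^5 6*x^2 dx = 250;  ∫_0^5 1 dx = 5.
  Sum: 5625 + 250 + 5 = 5880.
  ∫_0^5 u'(x)^2 dx = ∫_0^5 (36*x^2) dx. Term by term:
    ∫_0^5 36*x^2 dx = 1500.
Adding: ||u||_{H^1}^2 = 5880 + 1500 = 7380.


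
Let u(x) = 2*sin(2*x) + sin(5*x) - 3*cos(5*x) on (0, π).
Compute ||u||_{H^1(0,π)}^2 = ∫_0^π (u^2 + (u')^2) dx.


||u||_{H^1(0,π)}^2 = 416/7 + 140*π

u'(x) = 15*sin(5*x) + 4*cos(2*x) + 5*cos(5*x).
Expand u² and (u')² and integrate term by term on (0, π), using: for integers n ≥ 1, ∫_0^π sin²(nx) dx = ∫_0^π cos²(nx) dx = π/2; for n ≠ n', ∫_0^π sin(nx)sin(n'x) dx = ∫_0^π cos(nx)cos(n'x) dx = 0; and by product-to-sum, ∫_0^π sin(nx)cos(n'x) dx = ½∫_0^π [sin((n+n')x) + sin((n−n')x)] dx, which is 0 when n+n' is even and 2n/(n²−n'²) when n+n' is odd (it need not vanish on (0, π)).
  u² squared terms: (-3)²·∫cos(5x)² dx = 9·π/2 = 9*π/2;  (2)²·∫sin(2x)² dx = 4·π/2 = 2*π;  (1)²·∫sin(5x)² dx = 1·π/2 = π/2.
  u² cross terms: 2·(-3)·(2)·∫cos(5x)·sin(2x) dx = -12·(-4/21) = 16/7;  2·(-3)·(1)·∫cos(5x)·sin(5x) dx = -6·(0) = 0;  2·(2)·(1)·∫sin(2x)·sin(5x) dx = 4·(0) = 0.
  So ∫_0^π u² dx = 9*π/2 + 2*π + π/2 + 16/7 + 0 + 0 = 16/7 + 7*π.
  (u')² squared terms: (4)²·∫cos(2x)² dx = 16·π/2 = 8*π;  (5)²·∫cos(5x)² dx = 25·π/2 = 25*π/2;  (15)²·∫sin(5x)² dx = 225·π/2 = 225*π/2.
  (u')² cross terms: 2·(4)·(5)·∫cos(2x)·cos(5x) dx = 40·(0) = 0;  2·(4)·(15)·∫cos(2x)·sin(5x) dx = 120·(10/21) = 400/7;  2·(5)·(15)·∫cos(5x)·sin(5x) dx = 150·(0) = 0.
  So ∫_0^π (u')² dx = 8*π + 25*π/2 + 225*π/2 + 0 + 400/7 + 0 = 400/7 + 133*π.
||u||_{H^1}^2 = (16/7 + 7*π) + (400/7 + 133*π) = 416/7 + 140*π.


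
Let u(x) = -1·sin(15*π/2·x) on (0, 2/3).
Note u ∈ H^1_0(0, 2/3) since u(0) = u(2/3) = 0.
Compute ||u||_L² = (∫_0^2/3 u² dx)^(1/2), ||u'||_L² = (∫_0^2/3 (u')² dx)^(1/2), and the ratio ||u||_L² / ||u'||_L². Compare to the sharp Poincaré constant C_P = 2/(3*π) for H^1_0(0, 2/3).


||u||_L² / ||u'||_L² = 2/(15*π) < C_P = 2/(3*π).

u(x) = -1·sin(15*π/2·x), so u'(x) = -15*π*cos(15*π*x/2)/2.
Writing u(x) = A·sin(kπx/L) with A = -1 and k = 5, use ∫_0^L sin²(kπx/L) dx = L/2 and ∫_0^L cos²(kπx/L) dx = L/2.
u² = 1·sin²(15*π/2·x) and (u')² = 225*π^2/4·cos²(15*π/2·x), and each of sin², cos² integrates to L/2 = 1/3 over (0, 2/3).
∫_0^2/3 u² dx = 1/3, so ||u||_L² = sqrt(3)/3.
∫_0^2/3 (u')² dx = 75*π^2/4, so ||u'||_L² = 5*sqrt(3)*π/2.
Ratio ||u||_L² / ||u'||_L² = 2/(15*π).
Sharp Poincaré constant on H^1_0(0, 2/3) is C_P = L/π = 2/(3*π), achieved by sin(3*π/2·x).
This is the k = 5 harmonic; the ratio L/(kπ) is strictly less than C_P = L/π, consistent with the sharp inequality ||u||_L² ≤ C_P ||u'||_L².


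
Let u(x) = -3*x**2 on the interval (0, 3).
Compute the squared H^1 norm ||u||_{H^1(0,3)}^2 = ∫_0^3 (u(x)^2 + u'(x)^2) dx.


||u||_{H^1}^2 = 3807/5

The H^1 norm (squared) on an interval (0, L) is
  ||u||_{H^1}^2 = ∫_0^L u(x)^2 dx + ∫_0^L u'(x)^2 dx.
Compute u'(x) = -6*x.
Then u(x)^2 = 9*x**4 and u'(x)^2 = 36*x**2.
Integrate each monomial from 0 to 3 using ∫_0^3 c·x^n dx = c·3^(n+1)/(n+1):
  ∫_0^3 u(x)^2 dx = ∫_0^3 (9*x^4) dx. Term by term:
    ∫_0^3 9*x^4 dx = 2187/5.
  ∫_0^3 u'(x)^2 dx = ∫_0^3 (36*x^2) dx. Term by term:
    ∫_0^3 36*x^2 dx = 324.
Adding: ||u||_{H^1}^2 = 2187/5 + 324 = 3807/5.


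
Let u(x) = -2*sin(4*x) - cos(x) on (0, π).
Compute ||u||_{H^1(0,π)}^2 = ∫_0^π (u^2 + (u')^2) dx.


||u||_{H^1(0,π)}^2 = 64/15 + 35*π

u'(x) = sin(x) - 8*cos(4*x).
Expand u² and (u')² and integrate term by term on (0, π), using: for integers n ≥ 1, ∫_0^π sin²(nx) dx = ∫_0^π cos²(nx) dx = π/2; for n ≠ n', ∫_0^π sin(nx)sin(n'x) dx = ∫_0^π cos(nx)cos(n'x) dx = 0; and by product-to-sum, ∫_0^π sin(nx)cos(n'x) dx = ½∫_0^π [sin((n+n')x) + sin((n−n')x)] dx, which is 0 when n+n' is even and 2n/(n²−n'²) when n+n' is odd (it need not vanish on (0, π)).
  u² squared terms: (-1)²·∫cos(x)² dx = 1·π/2 = π/2;  (-2)²·∫sin(4x)² dx = 4·π/2 = 2*π.
  u² cross terms: 2·(-1)·(-2)·∫cos(x)·sin(4x) dx = 4·(8/15) = 32/15.
  So ∫_0^π u² dx = π/2 + 2*π + 32/15 = 32/15 + 5*π/2.
  (u')² squared terms: (-8)²·∫cos(4x)² dx = 64·π/2 = 32*π;  (1)²·∫sin(x)² dx = 1·π/2 = π/2.
  (u')² cross terms: 2·(-8)·(1)·∫cos(4x)·sin(x) dx = -16·(-2/15) = 32/15.
  So ∫_0^π (u')² dx = 32*π + π/2 + 32/15 = 32/15 + 65*π/2.
||u||_{H^1}^2 = (32/15 + 5*π/2) + (32/15 + 65*π/2) = 64/15 + 35*π.


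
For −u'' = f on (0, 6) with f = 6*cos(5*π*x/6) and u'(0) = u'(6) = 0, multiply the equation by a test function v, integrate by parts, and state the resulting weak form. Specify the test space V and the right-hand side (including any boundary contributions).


V = H^1(0, 6) (no boundary constraint on v; u is determined up to an additive constant); weak form: ∫_0^6 u'v' dx = ∫_0^6 (6*cos(5*π*x/6)) v dx for all v ∈ V.

Multiply both sides by a test function v and integrate from 0 to 6:
  ∫_0^6 −u''(x) v(x) dx = ∫_0^6 f(x) v(x) dx.
Integrate the LHS by parts once:
  ∫_0^6 −u'' v dx = −[u'(x) v(x)]_0^6 + ∫_0^6 u'(x) v'(x) dx.
Thus ∫_0^6 u'(x) v'(x) dx = ∫_0^6 f(x) v(x) dx + [u'(x) v(x)]_0^6.
Choose V so that boundary terms are either known or forced to vanish.
u has homogeneous Neumann: u'(0) = u'(6) = 0. So [u' v]_0^6 = 0·v(6) − 0·v(0) = 0 for any v; take V = H^1(0, 6).
Weak formulation: find u (satisfying any essential BC) such that ∫_0^6 u'(x) v'(x) dx = ∫_0^6 f v dx for all v ∈ V (homogeneous Neumann, so boundary terms vanish).
Substituting f(x) = 6*cos(5*π*x/6), the right-hand side is ∫_0^6 (6*cos(5*π*x/6)) v dx.
Compatibility check (pure Neumann): taking v ≡ 1 ∈ V gives 0 = ∫_0^6 f dx + (0) − (0), i.e. ∫_0^6 f dx must equal u'(0) − u'(6) = 0. Indeed ∫_0^6 (6*cos(5*π*x/6)) dx = 0, so the data are compatible. The solution is then unique only up to an additive constant (fix it e.g. by requiring ∫_0^6 u dx = 0).


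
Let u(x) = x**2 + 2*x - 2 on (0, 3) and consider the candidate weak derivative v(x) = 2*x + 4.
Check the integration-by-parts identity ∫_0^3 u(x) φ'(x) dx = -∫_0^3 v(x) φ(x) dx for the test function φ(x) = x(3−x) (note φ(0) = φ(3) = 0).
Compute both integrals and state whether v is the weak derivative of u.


LHS = -45/2, RHS = -63/2. No, v is not the weak derivative of u.

u(x) = x**2 + 2*x - 2, classical derivative u'(x) = 2*x + 2.
φ(x) = x(3−x), so φ'(x) = 3 - 2*x.
Note φ(0) = φ(3) = 0, so the boundary term u·φ vanishes.
LHS = ∫_0^3 u(x) φ'(x) dx = ∫_0^3 (-2*x^3 - x^2 + 10*x - 6) dx. Term by term:
  ∫_0^3 -2*x^3 dx = -81/2;  ∫_0^3 -x^2 dx = -9;  ∫_0^3 10*x dx = 45;
  ∫_0^3 -6 dx = -18.
Sum: -81/2 − 9 + 45 − 18 = -45/2.
So LHS = -45/2.
∫_0^3 v(x) φ(x) dx = ∫_0^3 (-2*x^3 + 2*x^2 + 12*x) dx. Term by term:
  ∫_0^3 -2*x^3 dx = -81/2;  ∫_0^3 2*x^2 dx = 18;  ∫_0^3 12*x dx = 54.
Sum: -81/2 + 18 + 54 = 63/2.
So RHS = -∫_0^3 v(x) φ(x) dx = -63/2.
LHS − RHS = 9 ≠ 0, so the identity fails.
(For a valid weak derivative the identity must hold for EVERY test function, in particular this one. The failure shows v is NOT the weak derivative of u.)
Correct weak derivative would be u'(x) = 2*x + 2.
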